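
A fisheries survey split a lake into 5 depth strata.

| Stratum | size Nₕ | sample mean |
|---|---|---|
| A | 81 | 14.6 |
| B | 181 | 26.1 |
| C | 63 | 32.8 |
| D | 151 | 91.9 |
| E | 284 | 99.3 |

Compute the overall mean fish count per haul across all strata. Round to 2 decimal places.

65.86

x̄_st = (Σ Nₕx̄ₕ) / (Σ Nₕ) = (81·14.6 + 181·26.1 + 63·32.8 + 151·91.9 + 284·99.3) / 760
= 50051.2 / 760 = 65.8568... → 65.86.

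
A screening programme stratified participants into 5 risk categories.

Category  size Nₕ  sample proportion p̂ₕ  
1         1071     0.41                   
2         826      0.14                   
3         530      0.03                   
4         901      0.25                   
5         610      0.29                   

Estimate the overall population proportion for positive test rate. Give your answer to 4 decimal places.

N = 1071 + 826 + 530 + 901 + 610 = 3938.
Overall proportion = Σ (Nₕ/N)·p̂ₕ.
Σ Nₕp̂ₕ = 439.11 + 115.64 + 15.9 + 225.25 + 176.9 = 972.8.
972.8 / 3938 = 0.247029... → 0.2470.

0.2470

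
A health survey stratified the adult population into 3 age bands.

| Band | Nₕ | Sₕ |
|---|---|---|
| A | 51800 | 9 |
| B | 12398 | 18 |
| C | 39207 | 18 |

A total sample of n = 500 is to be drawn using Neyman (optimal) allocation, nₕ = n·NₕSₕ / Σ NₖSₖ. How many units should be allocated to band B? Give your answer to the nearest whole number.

Σ NₕSₕ = 51800·9 + 12398·18 + 39207·18 = 1395090.
Share for B: 223164/1395090 = 0.15996.
n_B = 500 × 0.15996 = 79.982... → 80.

80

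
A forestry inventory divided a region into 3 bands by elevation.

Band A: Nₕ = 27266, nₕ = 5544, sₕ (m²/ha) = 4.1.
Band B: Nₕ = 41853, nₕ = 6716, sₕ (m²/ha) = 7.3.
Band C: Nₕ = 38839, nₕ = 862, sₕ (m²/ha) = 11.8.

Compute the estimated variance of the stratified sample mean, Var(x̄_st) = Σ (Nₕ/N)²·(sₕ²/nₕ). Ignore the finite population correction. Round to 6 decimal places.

N = 107958; Wₕ = Nₕ/N.
band A: (27266/107958)²·4.1²/5544 = 0.000193409
band B: (41853/107958)²·7.3²/6716 = 0.001192555
band C: (38839/107958)²·11.8²/862 = 0.020906588
Sum = 0.022292553 → 0.022293.

0.022293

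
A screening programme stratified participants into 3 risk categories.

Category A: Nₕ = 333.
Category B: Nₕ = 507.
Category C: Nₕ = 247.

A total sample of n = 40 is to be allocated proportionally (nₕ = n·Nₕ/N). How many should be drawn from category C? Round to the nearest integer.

Share of category C = 247/1087 = 0.22723.
Allocate 40 × 0.22723 = 9.089... → 9.

9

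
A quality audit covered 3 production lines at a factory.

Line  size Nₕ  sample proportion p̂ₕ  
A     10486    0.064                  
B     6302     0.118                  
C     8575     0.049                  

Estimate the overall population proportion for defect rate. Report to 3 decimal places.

Wₕ = Nₕ/N with N = 25363: 0.4134, 0.2485, 0.3381.
p̂_st = 0.4134·0.064 + 0.2485·0.118 + 0.3381·0.049 ≈ 0.07235... → 0.072.

0.072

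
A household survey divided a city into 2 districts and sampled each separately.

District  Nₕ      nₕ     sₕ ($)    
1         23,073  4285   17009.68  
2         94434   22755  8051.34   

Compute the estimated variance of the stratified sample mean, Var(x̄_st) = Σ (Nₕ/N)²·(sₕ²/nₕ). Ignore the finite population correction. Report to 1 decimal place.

4443.2

N = 117507; Wₕ = Nₕ/N.
district 1: (23073/117507)²·17009.68²/4285 = 2603.2874
district 2: (94434/117507)²·8051.34²/22755 = 1839.8770
Sum = 4443.1644 → 4443.2.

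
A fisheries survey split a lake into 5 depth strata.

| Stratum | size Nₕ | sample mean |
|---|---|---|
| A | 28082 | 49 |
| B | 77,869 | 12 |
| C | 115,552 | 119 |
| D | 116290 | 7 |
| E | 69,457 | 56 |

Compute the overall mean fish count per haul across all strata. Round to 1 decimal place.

N = 28082 + 77869 + 115552 + 116290 + 69457 = 407250.
Overall mean = Σ (Nₕ/N)·x̄ₕ — weight by population share, not a simple average.
Σ Nₕx̄ₕ = 28082·49 + 77869·12 + 115552·119 + 116290·7 + 69457·56 = 1376018 + 934428 + 13750688 + 814030 + 3889592 = 20764756.
Divide by N: 20764756 / 407250 = 50.988... → 51.0.

51.0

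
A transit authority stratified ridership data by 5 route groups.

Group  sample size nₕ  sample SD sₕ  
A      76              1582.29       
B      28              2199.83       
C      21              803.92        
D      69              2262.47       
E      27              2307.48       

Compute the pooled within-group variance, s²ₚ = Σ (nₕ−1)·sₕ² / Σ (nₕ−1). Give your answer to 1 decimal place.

A: (76−1)·1582.29² = 75·2503641.6441 = 187773123.3075
B: (28−1)·2199.83² = 27·4839252.0289 = 130659804.7803
C: (21−1)·803.92² = 20·646287.3664 = 12925747.328
D: (69−1)·2262.47² = 68·5118770.5009 = 348076394.0612
E: (27−1)·2307.48² = 26·5324463.9504 = 138436062.7104
Numerator = 817871132.1874; denominator = Σ(nₕ−1) = 216.
s²ₚ = 817871132.1874/216 = 3786440.427... → 3786440.4.

3786440.4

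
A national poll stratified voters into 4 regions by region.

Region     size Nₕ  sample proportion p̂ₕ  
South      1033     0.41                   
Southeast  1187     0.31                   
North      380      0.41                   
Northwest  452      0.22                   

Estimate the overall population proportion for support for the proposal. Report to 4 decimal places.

N = 1033 + 1187 + 380 + 452 = 3052.
Overall proportion = Σ (Nₕ/N)·p̂ₕ.
Σ Nₕp̂ₕ = 423.53 + 367.97 + 155.8 + 99.44 = 1046.74.
1046.74 / 3052 = 0.342969... → 0.3430.

0.3430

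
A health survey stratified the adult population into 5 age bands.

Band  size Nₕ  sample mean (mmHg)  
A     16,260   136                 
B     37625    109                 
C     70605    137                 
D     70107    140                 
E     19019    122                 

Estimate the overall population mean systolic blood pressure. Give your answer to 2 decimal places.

131.64

N = 213616; weights Wₕ = Nₕ/N = (0.0761, 0.1761, 0.3305, 0.3282, 0.0890).
x̄_st = Σ Wₕ·x̄ₕ = 0.0761·136 + 0.1761·109 + 0.3305·137 + 0.3282·140 + 0.0890·122 ≈ 131.6412...
→ 131.64.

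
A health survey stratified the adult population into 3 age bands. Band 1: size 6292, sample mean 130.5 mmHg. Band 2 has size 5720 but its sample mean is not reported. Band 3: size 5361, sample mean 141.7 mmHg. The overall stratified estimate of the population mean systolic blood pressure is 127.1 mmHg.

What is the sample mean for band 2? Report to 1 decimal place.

Σ Nₕx̄ₕ = N·μ, so 5720·x̄_2 = 17373·127.1 − (6292·130.5 + 5361·141.7).
= 2208108.3 − 1580759.7 = 627348.6.
x̄_2 = 627348.6 / 5720 = 109.676... → 109.7.

109.7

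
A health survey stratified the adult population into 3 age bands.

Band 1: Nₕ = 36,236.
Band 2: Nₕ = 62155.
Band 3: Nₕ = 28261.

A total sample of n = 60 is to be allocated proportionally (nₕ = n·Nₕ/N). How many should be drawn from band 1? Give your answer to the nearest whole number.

17

Share of band 1 = 36236/126652 = 0.28611.
Allocate 60 × 0.28611 = 17.166... → 17.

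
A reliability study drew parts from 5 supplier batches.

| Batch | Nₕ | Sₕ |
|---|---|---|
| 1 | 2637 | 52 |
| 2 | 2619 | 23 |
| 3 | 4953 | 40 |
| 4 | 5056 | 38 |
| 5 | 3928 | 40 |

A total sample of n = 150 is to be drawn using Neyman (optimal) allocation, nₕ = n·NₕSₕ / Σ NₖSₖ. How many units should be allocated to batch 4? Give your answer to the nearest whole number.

39

1: NₕSₕ = 2637·52 = 137124
2: NₕSₕ = 2619·23 = 60237
3: NₕSₕ = 4953·40 = 198120
4: NₕSₕ = 5056·38 = 192128
5: NₕSₕ = 3928·40 = 157120
Σ NₕSₕ = 744729.
n_4 = 150·192128/744729 = 38.698... → 39.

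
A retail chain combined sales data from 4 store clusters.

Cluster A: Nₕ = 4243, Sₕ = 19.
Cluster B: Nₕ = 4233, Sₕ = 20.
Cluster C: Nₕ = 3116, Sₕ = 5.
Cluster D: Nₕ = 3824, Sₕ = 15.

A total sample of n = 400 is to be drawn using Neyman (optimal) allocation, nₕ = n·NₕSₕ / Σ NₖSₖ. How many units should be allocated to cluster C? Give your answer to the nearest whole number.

A: NₕSₕ = 4243·19 = 80617
B: NₕSₕ = 4233·20 = 84660
C: NₕSₕ = 3116·5 = 15580
D: NₕSₕ = 3824·15 = 57360
Σ NₕSₕ = 238217.
n_C = 400·15580/238217 = 26.161... → 26.

26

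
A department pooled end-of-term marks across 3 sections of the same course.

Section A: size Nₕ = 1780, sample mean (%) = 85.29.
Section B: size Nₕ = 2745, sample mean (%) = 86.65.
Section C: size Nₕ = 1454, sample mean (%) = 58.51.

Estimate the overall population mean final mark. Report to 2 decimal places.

79.40

N = 5979; weights Wₕ = Nₕ/N = (0.2977, 0.4591, 0.2432).
x̄_st = Σ Wₕ·x̄ₕ = 0.2977·85.29 + 0.4591·86.65 + 0.2432·58.51 ≈ 79.4019...
→ 79.40.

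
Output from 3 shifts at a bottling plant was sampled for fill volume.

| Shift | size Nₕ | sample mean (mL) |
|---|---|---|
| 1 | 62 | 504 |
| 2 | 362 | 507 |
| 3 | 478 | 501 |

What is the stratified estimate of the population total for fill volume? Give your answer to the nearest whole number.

454260

1: 62·504 = 31248
2: 362·507 = 183534
3: 478·501 = 239478
τ̂ = Σ Nₕx̄ₕ = 454260.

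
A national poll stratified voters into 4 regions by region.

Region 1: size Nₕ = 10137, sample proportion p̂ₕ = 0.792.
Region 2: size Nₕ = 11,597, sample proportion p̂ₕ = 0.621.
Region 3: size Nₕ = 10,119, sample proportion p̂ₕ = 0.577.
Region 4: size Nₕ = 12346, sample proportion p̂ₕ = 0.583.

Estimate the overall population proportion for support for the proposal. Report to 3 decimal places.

0.640

Wₕ = Nₕ/N with N = 44199: 0.2293, 0.2624, 0.2289, 0.2793.
p̂_st = 0.2293·0.792 + 0.2624·0.621 + 0.2289·0.577 + 0.2793·0.583 ≈ 0.63953... → 0.640.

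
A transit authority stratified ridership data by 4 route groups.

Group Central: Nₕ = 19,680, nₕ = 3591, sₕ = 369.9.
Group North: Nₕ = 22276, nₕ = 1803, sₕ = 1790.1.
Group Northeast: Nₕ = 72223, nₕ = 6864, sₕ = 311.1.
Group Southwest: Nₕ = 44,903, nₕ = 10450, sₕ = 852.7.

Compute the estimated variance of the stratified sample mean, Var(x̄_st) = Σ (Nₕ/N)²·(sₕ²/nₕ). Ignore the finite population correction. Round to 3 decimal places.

N = 159082. Term for each stratum: Wₕ²sₕ²/nₕ.
Var(x̄_st) = 0.583125 + 34.849070 + 2.906242 + 5.543510 = 43.881947 → 43.882.

43.882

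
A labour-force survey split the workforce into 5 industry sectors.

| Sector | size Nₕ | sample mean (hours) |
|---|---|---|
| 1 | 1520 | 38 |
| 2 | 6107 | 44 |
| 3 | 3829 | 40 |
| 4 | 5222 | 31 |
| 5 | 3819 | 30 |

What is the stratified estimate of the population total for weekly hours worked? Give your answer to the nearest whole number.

Estimate total by summing Nₕ·x̄ₕ over strata.
1520·38 + 6107·44 + 3829·40 + 5222·31 + 3819·30 = 57760 + 268708 + 153160 + 161882 + 114570 = 756080.

756080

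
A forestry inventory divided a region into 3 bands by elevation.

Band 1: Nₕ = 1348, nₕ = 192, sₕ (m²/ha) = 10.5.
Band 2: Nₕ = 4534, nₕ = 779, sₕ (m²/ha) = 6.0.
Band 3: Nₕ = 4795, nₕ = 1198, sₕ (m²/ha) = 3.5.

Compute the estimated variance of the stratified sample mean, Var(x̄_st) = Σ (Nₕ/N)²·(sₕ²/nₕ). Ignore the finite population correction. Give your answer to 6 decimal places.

0.019549

N = 10677. Term for each stratum: Wₕ²sₕ²/nₕ.
Var(x̄_st) = 0.009152899 + 0.008333541 + 0.002062329 = 0.019548769 → 0.019549.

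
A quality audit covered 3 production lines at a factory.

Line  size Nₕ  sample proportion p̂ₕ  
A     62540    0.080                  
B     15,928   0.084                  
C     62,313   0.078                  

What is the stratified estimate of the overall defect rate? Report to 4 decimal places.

0.0796

Wₕ = Nₕ/N with N = 140781: 0.4442, 0.1131, 0.4426.
p̂_st = 0.4442·0.080 + 0.1131·0.084 + 0.4426·0.078 ≈ 0.079567... → 0.0796.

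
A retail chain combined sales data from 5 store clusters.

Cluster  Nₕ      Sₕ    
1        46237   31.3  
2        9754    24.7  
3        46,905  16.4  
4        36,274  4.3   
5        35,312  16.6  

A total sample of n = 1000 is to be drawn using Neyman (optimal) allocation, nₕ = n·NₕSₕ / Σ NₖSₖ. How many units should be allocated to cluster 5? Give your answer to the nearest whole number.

183

1: NₕSₕ = 46237·31.3 = 1447218.1
2: NₕSₕ = 9754·24.7 = 240923.8
3: NₕSₕ = 46905·16.4 = 769242
4: NₕSₕ = 36274·4.3 = 155978.2
5: NₕSₕ = 35312·16.6 = 586179.2
Σ NₕSₕ = 3199541.3.
n_5 = 1000·586179.2/3199541.3 = 183.207... → 183.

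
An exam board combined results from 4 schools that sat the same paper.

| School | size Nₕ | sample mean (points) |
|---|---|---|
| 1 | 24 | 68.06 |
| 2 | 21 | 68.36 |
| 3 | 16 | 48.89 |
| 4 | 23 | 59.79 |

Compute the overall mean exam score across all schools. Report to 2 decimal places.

N = 24 + 21 + 16 + 23 = 84.
Weight each subgroup mean by Nₕ/N and sum.
Σ Nₕx̄ₕ = 24·68.06 + 21·68.36 + 16·48.89 + 23·59.79 = 1633.44 + 1435.56 + 782.24 + 1375.17 = 5226.41.
Divide by N: 5226.41 / 84 = 62.2192... → 62.22.

62.22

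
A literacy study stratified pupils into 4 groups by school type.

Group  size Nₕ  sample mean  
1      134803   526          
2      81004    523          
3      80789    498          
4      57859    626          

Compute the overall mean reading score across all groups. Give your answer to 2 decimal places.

535.26

N = 354455; weights Wₕ = Nₕ/N = (0.3803, 0.2285, 0.2279, 0.1632).
x̄_st = Σ Wₕ·x̄ₕ = 0.3803·526 + 0.2285·523 + 0.2279·498 + 0.1632·626 ≈ 535.2559...
→ 535.26.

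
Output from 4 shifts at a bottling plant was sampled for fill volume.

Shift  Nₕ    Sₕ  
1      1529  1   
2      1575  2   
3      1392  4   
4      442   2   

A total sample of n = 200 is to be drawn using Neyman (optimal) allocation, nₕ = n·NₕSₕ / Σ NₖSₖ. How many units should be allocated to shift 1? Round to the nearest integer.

27

Σ NₕSₕ = 1529·1 + 1575·2 + 1392·4 + 442·2 = 11131.
Share for 1: 1529/11131 = 0.13736.
n_1 = 200 × 0.13736 = 27.473... → 27.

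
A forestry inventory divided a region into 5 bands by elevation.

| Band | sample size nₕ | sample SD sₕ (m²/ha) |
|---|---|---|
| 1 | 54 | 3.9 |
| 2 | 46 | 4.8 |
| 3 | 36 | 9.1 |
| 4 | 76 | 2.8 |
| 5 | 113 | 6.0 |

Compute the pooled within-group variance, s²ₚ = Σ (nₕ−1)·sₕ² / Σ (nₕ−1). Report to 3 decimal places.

1: (54−1)·3.9² = 53·15.21 = 806.13
2: (46−1)·4.8² = 45·23.04 = 1036.8
3: (36−1)·9.1² = 35·82.81 = 2898.35
4: (76−1)·2.8² = 75·7.84 = 588
5: (113−1)·6.0² = 112·36 = 4032
Numerator = 9361.28; denominator = Σ(nₕ−1) = 320.
s²ₚ = 9361.28/320 = 29.254 → 29.254.

29.254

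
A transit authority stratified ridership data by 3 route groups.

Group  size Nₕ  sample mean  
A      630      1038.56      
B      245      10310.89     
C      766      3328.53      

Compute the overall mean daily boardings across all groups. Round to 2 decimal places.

3491.84

N = 630 + 245 + 766 = 1641.
Overall mean = Σ (Nₕ/N)·x̄ₕ — weight by population share, not a simple average.
Σ Nₕx̄ₕ = 630·1038.56 + 245·10310.89 + 766·3328.53 = 654292.8 + 2526168.05 + 2549653.98 = 5730114.83.
Divide by N: 5730114.83 / 1641 = 3491.8433... → 3491.84.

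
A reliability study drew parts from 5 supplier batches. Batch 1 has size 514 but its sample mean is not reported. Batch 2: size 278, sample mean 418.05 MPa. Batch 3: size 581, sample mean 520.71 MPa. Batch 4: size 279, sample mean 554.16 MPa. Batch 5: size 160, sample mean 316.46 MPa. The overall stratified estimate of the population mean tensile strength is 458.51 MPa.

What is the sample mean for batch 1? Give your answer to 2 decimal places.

402.38

N = 514 + 278 + 581 + 279 + 160 = 1812.
Overall total = μ·N = 458.51·1812 = 830820.12.
Subtract the known strata: 278·418.05 + 581·520.71 + 279·554.16 + 160·316.46 = 623994.65.
Remaining total for batch 1: 830820.12 − 623994.65 = 206825.47.
Divide by its size: 206825.47 / 514 = 402.3842... → 402.38.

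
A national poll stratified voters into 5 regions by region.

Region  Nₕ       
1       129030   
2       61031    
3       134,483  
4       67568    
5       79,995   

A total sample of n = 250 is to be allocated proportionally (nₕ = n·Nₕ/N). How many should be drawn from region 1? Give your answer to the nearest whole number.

68

N = 129030 + 61031 + 134483 + 67568 + 79995 = 472107.
n_1 = 250·129030/472107 = 68.327... → 68.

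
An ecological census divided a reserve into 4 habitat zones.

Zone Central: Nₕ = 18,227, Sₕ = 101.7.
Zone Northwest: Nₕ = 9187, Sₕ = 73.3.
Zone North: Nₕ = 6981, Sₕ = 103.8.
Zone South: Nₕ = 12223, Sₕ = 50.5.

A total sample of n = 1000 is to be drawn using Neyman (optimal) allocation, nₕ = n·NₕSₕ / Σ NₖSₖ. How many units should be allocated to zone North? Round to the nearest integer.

187

Central: NₕSₕ = 18227·101.7 = 1853685.9
Northwest: NₕSₕ = 9187·73.3 = 673407.1
North: NₕSₕ = 6981·103.8 = 724627.8
South: NₕSₕ = 12223·50.5 = 617261.5
Σ NₕSₕ = 3868982.3.
n_North = 1000·724627.8/3868982.3 = 187.292... → 187.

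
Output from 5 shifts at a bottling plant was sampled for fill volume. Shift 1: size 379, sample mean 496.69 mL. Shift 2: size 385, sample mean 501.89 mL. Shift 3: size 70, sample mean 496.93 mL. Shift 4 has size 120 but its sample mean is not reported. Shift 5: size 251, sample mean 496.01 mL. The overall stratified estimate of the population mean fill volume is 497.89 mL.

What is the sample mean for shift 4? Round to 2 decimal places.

493.34

N = 379 + 385 + 70 + 120 + 251 = 1205.
Overall total = μ·N = 497.89·1205 = 599957.45.
Subtract the known strata: 379·496.69 + 385·501.89 + 70·496.93 + 251·496.01 = 540756.77.
Remaining total for shift 4: 599957.45 − 540756.77 = 59200.68.
Divide by its size: 59200.68 / 120 = 493.339 → 493.34.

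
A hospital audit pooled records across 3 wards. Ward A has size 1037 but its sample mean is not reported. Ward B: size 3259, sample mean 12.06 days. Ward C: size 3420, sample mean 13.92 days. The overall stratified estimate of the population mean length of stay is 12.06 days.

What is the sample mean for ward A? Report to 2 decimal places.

5.93

N = 1037 + 3259 + 3420 = 7716.
Overall total = μ·N = 12.06·7716 = 93054.96.
Subtract the known strata: 3259·12.06 + 3420·13.92 = 86909.94.
Remaining total for ward A: 93054.96 − 86909.94 = 6145.02.
Divide by its size: 6145.02 / 1037 = 5.9258... → 5.93.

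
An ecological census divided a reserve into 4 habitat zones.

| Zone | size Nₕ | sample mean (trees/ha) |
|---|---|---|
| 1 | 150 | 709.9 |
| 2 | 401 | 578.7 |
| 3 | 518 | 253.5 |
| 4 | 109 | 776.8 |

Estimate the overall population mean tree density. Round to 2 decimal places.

N = 1178; weights Wₕ = Nₕ/N = (0.1273, 0.3404, 0.4397, 0.0925).
x̄_st = Σ Wₕ·x̄ₕ = 0.1273·709.9 + 0.3404·578.7 + 0.4397·253.5 + 0.0925·776.8 ≈ 470.7368...
→ 470.74.

470.74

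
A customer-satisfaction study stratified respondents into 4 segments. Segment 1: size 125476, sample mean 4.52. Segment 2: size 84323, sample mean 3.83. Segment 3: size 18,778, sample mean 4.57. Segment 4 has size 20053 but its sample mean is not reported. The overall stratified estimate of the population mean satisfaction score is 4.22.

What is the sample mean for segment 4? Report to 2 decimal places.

N = 125476 + 84323 + 18778 + 20053 = 248630.
Overall total = μ·N = 4.22·248630 = 1049218.6.
Subtract the known strata: 125476·4.52 + 84323·3.83 + 18778·4.57 = 975924.07.
Remaining total for segment 4: 1049218.6 − 975924.07 = 73294.53.
Divide by its size: 73294.53 / 20053 = 3.6550... → 3.66.

3.66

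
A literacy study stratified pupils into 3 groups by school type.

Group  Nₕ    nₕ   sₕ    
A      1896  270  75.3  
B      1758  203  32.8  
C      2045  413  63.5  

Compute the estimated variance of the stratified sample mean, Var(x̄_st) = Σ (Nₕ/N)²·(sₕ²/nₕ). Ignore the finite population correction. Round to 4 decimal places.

N = 5699; Wₕ = Nₕ/N.
group A: (1896/5699)²·75.3²/270 = 2.3243715
group B: (1758/5699)²·32.8²/203 = 0.5043036
group C: (2045/5699)²·63.5²/413 = 1.2571489
Sum = 4.0858240 → 4.0858.

4.0858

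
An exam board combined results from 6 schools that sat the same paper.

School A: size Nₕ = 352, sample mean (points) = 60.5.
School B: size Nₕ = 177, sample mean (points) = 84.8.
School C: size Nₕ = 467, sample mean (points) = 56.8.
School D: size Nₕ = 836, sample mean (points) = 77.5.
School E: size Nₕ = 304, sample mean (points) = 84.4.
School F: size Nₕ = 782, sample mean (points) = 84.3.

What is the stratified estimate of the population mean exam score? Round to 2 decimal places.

N = 2918; weights Wₕ = Nₕ/N = (0.1206, 0.0607, 0.1600, 0.2865, 0.1042, 0.2680).
x̄_st = Σ Wₕ·x̄ₕ = 0.1206·60.5 + 0.0607·84.8 + 0.1600·56.8 + 0.2865·77.5 + 0.1042·84.4 + 0.2680·84.3 ≈ 75.1204...
→ 75.12.

75.12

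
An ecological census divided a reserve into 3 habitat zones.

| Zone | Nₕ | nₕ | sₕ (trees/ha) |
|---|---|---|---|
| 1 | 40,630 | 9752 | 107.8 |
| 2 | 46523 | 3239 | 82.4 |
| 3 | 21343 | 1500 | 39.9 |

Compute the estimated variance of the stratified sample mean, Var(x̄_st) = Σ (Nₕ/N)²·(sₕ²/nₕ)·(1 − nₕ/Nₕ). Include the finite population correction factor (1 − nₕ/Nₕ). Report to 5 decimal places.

0.52379

N = 108496; Wₕ = Nₕ/N.
zone 1: (40630/108496)²·107.8²/9752·(1 − 9752/40630) = 0.12700253
zone 2: (46523/108496)²·82.4²/3239·(1 − 3239/46523) = 0.35860069
zone 3: (21343/108496)²·39.9²/1500·(1 − 1500/21343) = 0.03818474
Sum = 0.52378796 → 0.52379.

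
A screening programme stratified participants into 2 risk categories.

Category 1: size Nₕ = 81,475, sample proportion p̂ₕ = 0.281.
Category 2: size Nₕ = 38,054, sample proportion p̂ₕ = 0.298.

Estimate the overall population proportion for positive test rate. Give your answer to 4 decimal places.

0.2864

N = 81475 + 38054 = 119529.
Overall proportion = Σ (Nₕ/N)·p̂ₕ.
Σ Nₕp̂ₕ = 22894.475 + 11340.092 = 34234.567.
34234.567 / 119529 = 0.286412... → 0.2864.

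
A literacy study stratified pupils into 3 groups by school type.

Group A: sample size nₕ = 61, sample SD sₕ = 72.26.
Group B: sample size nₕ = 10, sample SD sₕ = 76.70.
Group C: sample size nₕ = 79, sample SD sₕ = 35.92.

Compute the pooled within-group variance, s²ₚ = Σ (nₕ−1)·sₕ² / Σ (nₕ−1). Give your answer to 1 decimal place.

Degrees of freedom: 60 + 9 + 78 = 147.
Σ(nₕ−1)sₕ² = 60·5221.5076 + 9·5882.89 + 78·1290.2464 = 466875.6852.
s²ₚ = 466875.6852 / 147 = 3176.025... → 3176.0.

3176.0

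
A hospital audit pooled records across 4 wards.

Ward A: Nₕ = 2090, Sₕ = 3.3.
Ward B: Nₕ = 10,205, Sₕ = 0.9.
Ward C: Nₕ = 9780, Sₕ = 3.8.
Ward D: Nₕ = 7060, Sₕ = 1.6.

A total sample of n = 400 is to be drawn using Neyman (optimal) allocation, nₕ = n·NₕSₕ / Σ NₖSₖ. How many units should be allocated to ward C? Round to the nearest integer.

230

Σ NₕSₕ = 2090·3.3 + 10205·0.9 + 9780·3.8 + 7060·1.6 = 64541.5.
Share for C: 37164/64541.5 = 0.57582.
n_C = 400 × 0.57582 = 230.326... → 230.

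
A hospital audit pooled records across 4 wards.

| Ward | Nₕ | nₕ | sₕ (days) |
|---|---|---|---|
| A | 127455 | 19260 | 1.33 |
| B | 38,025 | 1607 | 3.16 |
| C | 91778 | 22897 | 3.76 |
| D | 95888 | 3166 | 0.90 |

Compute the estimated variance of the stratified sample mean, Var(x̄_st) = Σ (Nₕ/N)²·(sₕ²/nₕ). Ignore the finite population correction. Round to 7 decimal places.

N = 353146; Wₕ = Nₕ/N.
ward A: (127455/353146)²·1.33²/19260 = 0.0000119633
ward B: (38025/353146)²·3.16²/1607 = 0.0000720424
ward C: (91778/353146)²·3.76²/22897 = 0.0000417028
ward D: (95888/353146)²·0.90²/3166 = 0.0000188623
Sum = 0.0001445708 → 0.0001446.

0.0001446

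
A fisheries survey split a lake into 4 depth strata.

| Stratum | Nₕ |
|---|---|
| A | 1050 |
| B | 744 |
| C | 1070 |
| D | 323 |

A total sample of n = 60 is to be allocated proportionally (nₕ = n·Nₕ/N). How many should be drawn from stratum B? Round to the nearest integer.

Share of stratum B = 744/3187 = 0.23345.
Allocate 60 × 0.23345 = 14.007... → 14.

14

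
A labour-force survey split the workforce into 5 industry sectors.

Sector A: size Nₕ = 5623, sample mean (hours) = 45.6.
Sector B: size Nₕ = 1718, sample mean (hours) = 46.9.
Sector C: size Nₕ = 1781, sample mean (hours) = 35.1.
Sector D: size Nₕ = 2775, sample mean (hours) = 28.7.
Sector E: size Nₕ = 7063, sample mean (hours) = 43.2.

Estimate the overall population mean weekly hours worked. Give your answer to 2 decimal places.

41.36

N = 5623 + 1718 + 1781 + 2775 + 7063 = 18960.
The stratified mean weights each stratum mean by its population share Nₕ/N.
Σ Nₕx̄ₕ = 5623·45.6 + 1718·46.9 + 1781·35.1 + 2775·28.7 + 7063·43.2 = 256408.8 + 80574.2 + 62513.1 + 79642.5 + 305121.6 = 784260.2.
Divide by N: 784260.2 / 18960 = 41.3639... → 41.36.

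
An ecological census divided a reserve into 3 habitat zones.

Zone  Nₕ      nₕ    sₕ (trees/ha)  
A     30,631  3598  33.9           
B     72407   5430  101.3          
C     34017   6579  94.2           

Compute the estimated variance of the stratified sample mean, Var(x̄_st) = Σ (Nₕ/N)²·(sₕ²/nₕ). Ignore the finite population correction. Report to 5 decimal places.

N = 137055; Wₕ = Nₕ/N.
zone A: (30631/137055)²·33.9²/3598 = 0.01595405
zone B: (72407/137055)²·101.3²/5430 = 0.52746106
zone C: (34017/137055)²·94.2²/6579 = 0.08308912
Sum = 0.62650423 → 0.62650.

0.62650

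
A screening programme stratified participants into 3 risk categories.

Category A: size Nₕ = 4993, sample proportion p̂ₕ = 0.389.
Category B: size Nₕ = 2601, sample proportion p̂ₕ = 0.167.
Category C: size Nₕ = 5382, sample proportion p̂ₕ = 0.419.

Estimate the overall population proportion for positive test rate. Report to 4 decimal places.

0.3569

Wₕ = Nₕ/N with N = 12976: 0.3848, 0.2004, 0.4148.
p̂_st = 0.3848·0.389 + 0.2004·0.167 + 0.4148·0.419 ≈ 0.356944... → 0.3569.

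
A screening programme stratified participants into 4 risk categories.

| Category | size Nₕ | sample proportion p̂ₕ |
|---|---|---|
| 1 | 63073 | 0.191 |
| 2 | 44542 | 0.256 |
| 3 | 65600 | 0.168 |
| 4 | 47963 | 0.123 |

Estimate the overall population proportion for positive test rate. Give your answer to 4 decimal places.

0.1825

Wₕ = Nₕ/N with N = 221178: 0.2852, 0.2014, 0.2966, 0.2169.
p̂_st = 0.2852·0.191 + 0.2014·0.256 + 0.2966·0.168 + 0.2169·0.123 ≈ 0.182522... → 0.1825.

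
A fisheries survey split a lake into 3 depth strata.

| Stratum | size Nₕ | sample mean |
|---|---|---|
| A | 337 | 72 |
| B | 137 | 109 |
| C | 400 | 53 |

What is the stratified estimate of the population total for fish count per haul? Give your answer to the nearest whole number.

Population total = Σ Nₕ·x̄ₕ (each stratum's size times its mean).
337·72 + 137·109 + 400·53 = 24264 + 14933 + 21200 = 60397.

60397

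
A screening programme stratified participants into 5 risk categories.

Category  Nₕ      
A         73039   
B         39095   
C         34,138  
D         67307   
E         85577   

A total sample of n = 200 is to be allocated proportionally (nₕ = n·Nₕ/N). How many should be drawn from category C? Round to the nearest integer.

Share of category C = 34138/299156 = 0.11411.
Allocate 200 × 0.11411 = 22.823... → 23.

23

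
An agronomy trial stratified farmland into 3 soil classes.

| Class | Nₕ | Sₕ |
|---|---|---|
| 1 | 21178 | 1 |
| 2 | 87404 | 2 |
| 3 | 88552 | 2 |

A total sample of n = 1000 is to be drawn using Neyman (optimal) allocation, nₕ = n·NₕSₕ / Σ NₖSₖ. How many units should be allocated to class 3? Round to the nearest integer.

475

1: NₕSₕ = 21178·1 = 21178
2: NₕSₕ = 87404·2 = 174808
3: NₕSₕ = 88552·2 = 177104
Σ NₕSₕ = 373090.
n_3 = 1000·177104/373090 = 474.695... → 475.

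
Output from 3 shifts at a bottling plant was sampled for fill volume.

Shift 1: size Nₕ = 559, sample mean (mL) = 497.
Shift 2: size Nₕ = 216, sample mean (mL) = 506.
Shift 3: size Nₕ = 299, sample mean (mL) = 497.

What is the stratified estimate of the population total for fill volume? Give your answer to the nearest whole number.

Population total = Σ Nₕ·x̄ₕ (each stratum's size times its mean).
559·497 + 216·506 + 299·497 = 277823 + 109296 + 148603 = 535722.

535722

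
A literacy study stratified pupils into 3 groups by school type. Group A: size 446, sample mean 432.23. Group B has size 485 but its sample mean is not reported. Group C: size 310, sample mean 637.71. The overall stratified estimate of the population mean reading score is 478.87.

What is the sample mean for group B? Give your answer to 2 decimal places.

420.23

Σ Nₕx̄ₕ = N·μ, so 485·x̄_B = 1241·478.87 − (446·432.23 + 310·637.71).
= 594277.67 − 390464.68 = 203812.99.
x̄_B = 203812.99 / 485 = 420.2330... → 420.23.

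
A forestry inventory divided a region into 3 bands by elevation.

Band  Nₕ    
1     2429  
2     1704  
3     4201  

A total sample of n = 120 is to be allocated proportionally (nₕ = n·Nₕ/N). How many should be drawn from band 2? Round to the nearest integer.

Share of band 2 = 1704/8334 = 0.20446.
Allocate 120 × 0.20446 = 24.536... → 25.

25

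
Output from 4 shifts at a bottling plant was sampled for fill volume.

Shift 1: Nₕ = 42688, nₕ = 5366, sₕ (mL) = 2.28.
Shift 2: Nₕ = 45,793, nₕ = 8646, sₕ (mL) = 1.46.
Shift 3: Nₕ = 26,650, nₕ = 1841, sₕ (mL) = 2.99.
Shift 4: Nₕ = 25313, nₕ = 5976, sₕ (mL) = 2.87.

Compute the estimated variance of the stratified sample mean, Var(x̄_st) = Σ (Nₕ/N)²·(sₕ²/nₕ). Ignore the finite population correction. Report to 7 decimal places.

0.0003353

N = 140444; Wₕ = Nₕ/N.
shift 1: (42688/140444)²·2.28²/5366 = 0.0000895003
shift 2: (45793/140444)²·1.46²/8646 = 0.0000262109
shift 3: (26650/140444)²·2.99²/1841 = 0.0001748544
shift 4: (25313/140444)²·2.87²/5976 = 0.0000447748
Sum = 0.0003353404 → 0.0003353.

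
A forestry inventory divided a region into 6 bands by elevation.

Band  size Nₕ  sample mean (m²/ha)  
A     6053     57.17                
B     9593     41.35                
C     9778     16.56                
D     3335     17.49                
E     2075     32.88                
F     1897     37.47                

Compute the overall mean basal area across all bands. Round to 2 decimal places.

x̄_st = (Σ Nₕx̄ₕ) / (Σ Nₕ) = (6053·57.17 + 9593·41.35 + 9778·16.56 + 3335·17.49 + 2075·32.88 + 1897·37.47) / 32731
= 1102279.98 / 32731 = 33.6769... → 33.68.

33.68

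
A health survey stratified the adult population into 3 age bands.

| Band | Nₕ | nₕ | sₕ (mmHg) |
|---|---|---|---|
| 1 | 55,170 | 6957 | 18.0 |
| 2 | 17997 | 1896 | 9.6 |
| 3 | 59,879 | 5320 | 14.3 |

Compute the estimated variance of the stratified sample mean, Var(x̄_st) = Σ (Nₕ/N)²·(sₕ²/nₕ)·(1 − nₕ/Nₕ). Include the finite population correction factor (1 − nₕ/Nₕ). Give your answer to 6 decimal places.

N = 133046. Term for each stratum: Wₕ²sₕ²/nₕ·(1−nₕ/Nₕ).
Var(x̄_st) = 0.006998202 + 0.000795708 + 0.007094107 = 0.014888017 → 0.014888.

0.014888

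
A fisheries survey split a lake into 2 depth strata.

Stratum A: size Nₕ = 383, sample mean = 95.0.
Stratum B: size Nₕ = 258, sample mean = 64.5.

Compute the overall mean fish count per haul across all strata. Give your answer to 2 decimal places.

82.72

x̄_st = (Σ Nₕx̄ₕ) / (Σ Nₕ) = (383·95.0 + 258·64.5) / 641
= 53026 / 641 = 82.7239... → 82.72.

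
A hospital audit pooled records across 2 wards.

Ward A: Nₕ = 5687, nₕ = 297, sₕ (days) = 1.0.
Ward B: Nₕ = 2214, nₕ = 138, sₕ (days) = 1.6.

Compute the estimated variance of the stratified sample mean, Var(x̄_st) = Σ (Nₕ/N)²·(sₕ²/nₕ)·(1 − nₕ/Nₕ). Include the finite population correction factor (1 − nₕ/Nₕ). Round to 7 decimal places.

N = 7901. Term for each stratum: Wₕ²sₕ²/nₕ·(1−nₕ/Nₕ).
Var(x̄_st) = 0.0016532991 + 0.0013658460 = 0.0030191450 → 0.0030191.

0.0030191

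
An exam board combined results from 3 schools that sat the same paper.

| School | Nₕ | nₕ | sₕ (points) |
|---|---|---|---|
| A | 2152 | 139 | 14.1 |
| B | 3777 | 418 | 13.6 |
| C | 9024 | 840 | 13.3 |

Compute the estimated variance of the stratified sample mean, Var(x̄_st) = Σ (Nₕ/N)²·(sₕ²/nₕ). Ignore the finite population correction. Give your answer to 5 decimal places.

N = 14953; Wₕ = Nₕ/N.
school A: (2152/14953)²·14.1²/139 = 0.02962452
school B: (3777/14953)²·13.6²/418 = 0.02823182
school C: (9024/14953)²·13.3²/840 = 0.07669473
Sum = 0.13455106 → 0.13455.

0.13455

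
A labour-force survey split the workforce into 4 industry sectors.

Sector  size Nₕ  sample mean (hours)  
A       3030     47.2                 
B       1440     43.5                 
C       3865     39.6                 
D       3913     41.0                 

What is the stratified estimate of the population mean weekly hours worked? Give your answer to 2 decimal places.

N = 3030 + 1440 + 3865 + 3913 = 12248.
Weight each subgroup mean by Nₕ/N and sum.
Σ Nₕx̄ₕ = 3030·47.2 + 1440·43.5 + 3865·39.6 + 3913·41.0 = 143016 + 62640 + 153054 + 160433 = 519143.
Divide by N: 519143 / 12248 = 42.3859... → 42.39.

42.39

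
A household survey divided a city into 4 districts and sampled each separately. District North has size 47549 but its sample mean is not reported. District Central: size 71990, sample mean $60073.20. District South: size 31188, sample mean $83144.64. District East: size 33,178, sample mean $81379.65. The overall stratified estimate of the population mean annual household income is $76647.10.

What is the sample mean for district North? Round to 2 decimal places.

N = 47549 + 71990 + 31188 + 33178 = 183905.
Overall total = μ·N = 76647.10·183905 = 14095784925.5.
Subtract the known strata: 71990·60073.20 + 31188·83144.64 + 33178·81379.65 = 9617798728.02.
Remaining total for district North: 14095784925.5 − 9617798728.02 = 4477986197.48.
Divide by its size: 4477986197.48 / 47549 = 94176.2434... → 94176.24.

94176.24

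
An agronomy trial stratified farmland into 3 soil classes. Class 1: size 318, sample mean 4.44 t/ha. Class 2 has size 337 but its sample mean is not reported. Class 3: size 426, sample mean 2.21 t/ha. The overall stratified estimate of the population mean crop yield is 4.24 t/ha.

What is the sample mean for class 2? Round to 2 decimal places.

6.62

N = 318 + 337 + 426 = 1081.
Overall total = μ·N = 4.24·1081 = 4583.44.
Subtract the known strata: 318·4.44 + 426·2.21 = 2353.38.
Remaining total for class 2: 4583.44 − 2353.38 = 2230.06.
Divide by its size: 2230.06 / 337 = 6.6174... → 6.62.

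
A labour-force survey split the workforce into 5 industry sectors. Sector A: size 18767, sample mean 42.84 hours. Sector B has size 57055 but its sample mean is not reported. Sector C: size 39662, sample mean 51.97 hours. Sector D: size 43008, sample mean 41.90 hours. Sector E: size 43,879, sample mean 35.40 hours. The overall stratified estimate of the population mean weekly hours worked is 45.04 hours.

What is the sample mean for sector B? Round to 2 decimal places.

Σ Nₕx̄ₕ = N·μ, so 57055·x̄_B = 202371·45.04 − (18767·42.84 + 39662·51.97 + 43008·41.90 + 43879·35.40).
= 9114789.84 − 6220564.22 = 2894225.62.
x̄_B = 2894225.62 / 57055 = 50.7269... → 50.73.

50.73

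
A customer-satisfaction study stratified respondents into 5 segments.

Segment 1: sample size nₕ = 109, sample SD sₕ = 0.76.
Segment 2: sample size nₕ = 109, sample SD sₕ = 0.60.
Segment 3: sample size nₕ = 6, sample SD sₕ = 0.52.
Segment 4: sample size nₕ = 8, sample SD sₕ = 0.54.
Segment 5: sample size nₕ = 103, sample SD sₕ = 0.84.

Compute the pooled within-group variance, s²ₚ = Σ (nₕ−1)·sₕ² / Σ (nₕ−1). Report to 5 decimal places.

0.53523

Degrees of freedom: 108 + 108 + 5 + 7 + 102 = 330.
Σ(nₕ−1)sₕ² = 108·0.5776 + 108·0.36 + 5·0.2704 + 7·0.2916 + 102·0.7056 = 176.6252.
s²ₚ = 176.6252 / 330 = 0.5352279... → 0.53523.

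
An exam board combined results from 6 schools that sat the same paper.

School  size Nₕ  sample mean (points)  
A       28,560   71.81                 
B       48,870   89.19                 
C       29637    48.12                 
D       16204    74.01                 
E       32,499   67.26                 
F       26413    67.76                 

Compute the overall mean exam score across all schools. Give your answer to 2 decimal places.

71.42

N = 182183; weights Wₕ = Nₕ/N = (0.1568, 0.2682, 0.1627, 0.0889, 0.1784, 0.1450).
x̄_st = Σ Wₕ·x̄ₕ = 0.1568·71.81 + 0.2682·89.19 + 0.1627·48.12 + 0.0889·74.01 + 0.1784·67.26 + 0.1450·67.76 ≈ 71.4152...
→ 71.42.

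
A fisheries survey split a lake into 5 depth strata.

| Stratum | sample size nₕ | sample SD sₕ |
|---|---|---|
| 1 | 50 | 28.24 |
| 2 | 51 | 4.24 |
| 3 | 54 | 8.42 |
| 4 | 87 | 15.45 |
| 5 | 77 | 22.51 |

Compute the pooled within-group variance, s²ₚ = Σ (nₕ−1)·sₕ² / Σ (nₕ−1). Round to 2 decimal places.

327.30

1: (50−1)·28.24² = 49·797.4976 = 39077.3824
2: (51−1)·4.24² = 50·17.9776 = 898.88
3: (54−1)·8.42² = 53·70.8964 = 3757.5092
4: (87−1)·15.45² = 86·238.7025 = 20528.415
5: (77−1)·22.51² = 76·506.7001 = 38509.2076
Numerator = 102771.3942; denominator = Σ(nₕ−1) = 314.
s²ₚ = 102771.3942/314 = 327.2974... → 327.30.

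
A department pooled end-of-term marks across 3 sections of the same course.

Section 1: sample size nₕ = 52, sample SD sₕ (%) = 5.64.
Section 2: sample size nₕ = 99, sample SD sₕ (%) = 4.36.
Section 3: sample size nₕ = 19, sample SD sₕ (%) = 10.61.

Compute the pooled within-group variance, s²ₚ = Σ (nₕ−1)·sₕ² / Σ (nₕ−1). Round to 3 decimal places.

33.003

1: (52−1)·5.64² = 51·31.8096 = 1622.2896
2: (99−1)·4.36² = 98·19.0096 = 1862.9408
3: (19−1)·10.61² = 18·112.5721 = 2026.2978
Numerator = 5511.5282; denominator = Σ(nₕ−1) = 167.
s²ₚ = 5511.5282/167 = 33.00316... → 33.003.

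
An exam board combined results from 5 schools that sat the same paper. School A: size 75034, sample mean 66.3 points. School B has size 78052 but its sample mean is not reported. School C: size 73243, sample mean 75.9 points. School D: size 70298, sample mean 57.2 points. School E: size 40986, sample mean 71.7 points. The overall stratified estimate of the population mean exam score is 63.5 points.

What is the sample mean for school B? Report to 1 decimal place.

N = 75034 + 78052 + 73243 + 70298 + 40986 = 337613.
Overall total = μ·N = 63.5·337613 = 21438425.5.
Subtract the known strata: 75034·66.3 + 73243·75.9 + 70298·57.2 + 40986·71.7 = 17493639.7.
Remaining total for school B: 21438425.5 − 17493639.7 = 3944785.8.
Divide by its size: 3944785.8 / 78052 = 50.540... → 50.5.

50.5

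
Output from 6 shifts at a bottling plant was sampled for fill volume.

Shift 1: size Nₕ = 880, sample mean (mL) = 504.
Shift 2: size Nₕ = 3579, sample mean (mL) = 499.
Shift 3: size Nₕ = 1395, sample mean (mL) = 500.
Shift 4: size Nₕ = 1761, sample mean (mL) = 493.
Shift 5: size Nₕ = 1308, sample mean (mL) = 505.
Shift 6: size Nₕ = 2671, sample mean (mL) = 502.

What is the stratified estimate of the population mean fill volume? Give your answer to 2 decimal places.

499.96

N = 11594; weights Wₕ = Nₕ/N = (0.0759, 0.3087, 0.1203, 0.1519, 0.1128, 0.2304).
x̄_st = Σ Wₕ·x̄ₕ = 0.0759·504 + 0.3087·499 + 0.1203·500 + 0.1519·493 + 0.1128·505 + 0.2304·502 ≈ 499.9565...
→ 499.96.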